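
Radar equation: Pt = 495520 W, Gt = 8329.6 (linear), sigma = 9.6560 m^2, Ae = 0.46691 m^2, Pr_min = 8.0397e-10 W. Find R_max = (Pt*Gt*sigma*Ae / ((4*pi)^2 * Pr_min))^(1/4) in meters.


R^4 = 495520*8329.6*9.6560*0.46691 / ((4*pi)^2 * 8.0397e-10) = 1.465737e+17
R_max = 1.465737e+17^0.25 = 19567 m

19567 m


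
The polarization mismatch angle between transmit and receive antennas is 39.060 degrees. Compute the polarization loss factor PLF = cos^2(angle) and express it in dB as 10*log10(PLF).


PLF_linear = cos^2(39.060 deg) = 0.6029313
PLF_dB = 10 * log10(0.6029313) = -2.197 dB

-2.197 dB


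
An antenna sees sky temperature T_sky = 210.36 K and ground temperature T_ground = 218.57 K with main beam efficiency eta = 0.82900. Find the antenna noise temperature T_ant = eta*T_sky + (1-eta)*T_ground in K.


T_ant = 0.82900 * 210.36 + (1 - 0.82900) * 218.57 = 211.8 K

211.8 K


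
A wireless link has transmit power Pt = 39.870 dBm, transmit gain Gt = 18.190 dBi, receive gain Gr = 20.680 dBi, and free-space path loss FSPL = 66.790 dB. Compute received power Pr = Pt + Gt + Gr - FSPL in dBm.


Pr = 39.870 + 18.190 + 20.680 - 66.790 = 11.95 dBm

11.95 dBm


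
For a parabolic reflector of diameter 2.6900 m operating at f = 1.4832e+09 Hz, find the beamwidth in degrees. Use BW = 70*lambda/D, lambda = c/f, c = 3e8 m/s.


lambda = c / f = 3.0000e+08 / 1.4832e+09 = 0.2022654 m
BW = 70 * 0.2022654 / 2.6900 = 5.263 deg

5.263 deg


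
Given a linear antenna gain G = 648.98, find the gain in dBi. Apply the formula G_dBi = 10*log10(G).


G_dBi = 10 * log10(648.98) = 28.12 dBi

28.12 dBi


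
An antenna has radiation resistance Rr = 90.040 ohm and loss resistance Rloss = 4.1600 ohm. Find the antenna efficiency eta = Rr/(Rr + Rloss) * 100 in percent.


eta = 90.040 / (90.040 + 4.1600) * 100 = 95.58%

95.58%


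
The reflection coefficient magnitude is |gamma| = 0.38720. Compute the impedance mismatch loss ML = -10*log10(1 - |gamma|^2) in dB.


ML = -10 * log10(1 - 0.38720^2) = -10 * log10(0.85007616) = 0.7054 dB

0.7054 dB


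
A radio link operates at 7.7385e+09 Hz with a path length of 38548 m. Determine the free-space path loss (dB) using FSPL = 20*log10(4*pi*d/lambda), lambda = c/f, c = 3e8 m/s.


lambda = c / f = 3.0000e+08 / 7.7385e+09 = 0.03876720 m
FSPL = 20 * log10(4*pi*38548/0.03876720) = 141.9 dB

141.9 dB


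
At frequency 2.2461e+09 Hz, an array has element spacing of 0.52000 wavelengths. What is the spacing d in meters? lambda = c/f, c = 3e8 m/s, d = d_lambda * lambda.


lambda = c / f = 3.0000e+08 / 2.2461e+09 = 0.1335648 m
d = 0.52000 * 0.1335648 = 0.06945 m

0.06945 m


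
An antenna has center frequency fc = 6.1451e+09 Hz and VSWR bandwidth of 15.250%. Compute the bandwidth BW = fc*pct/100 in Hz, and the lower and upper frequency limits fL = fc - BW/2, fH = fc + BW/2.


BW = 6.1451e+09 * 15.250/100 = 9.371278e+08 Hz
fL = 6.1451e+09 - 9.371278e+08/2 = 5.677e+09 Hz
fH = 6.1451e+09 + 9.371278e+08/2 = 6.614e+09 Hz

BW=9.371e+08 Hz, fL=5.677e+09 Hz, fH=6.614e+09 Hz


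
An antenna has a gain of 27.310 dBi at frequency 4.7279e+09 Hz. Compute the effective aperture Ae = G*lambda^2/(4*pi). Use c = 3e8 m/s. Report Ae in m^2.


lambda = c / f = 3.0000e+08 / 4.7279e+09 = 0.06345312 m
G_linear = 10^(27.310/10) = 538.2698
Ae = G_linear * lambda^2 / (4*pi) = 538.2698 * 0.06345312^2 / (4*pi) = 0.1725 m^2

0.1725 m^2


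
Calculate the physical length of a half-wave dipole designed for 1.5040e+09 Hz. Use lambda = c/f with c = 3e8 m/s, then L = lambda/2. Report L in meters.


lambda = c / f = 3.0000e+08 / 1.5040e+09 = 0.1994681 m
L = lambda / 2 = 0.1994681 / 2 = 0.09973 m

0.09973 m


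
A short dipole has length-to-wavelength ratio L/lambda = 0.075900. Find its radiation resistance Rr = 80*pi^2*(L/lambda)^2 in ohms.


Rr = 80 * pi^2 * (0.075900)^2 = 80 * 9.869604 * 5.760810e-03 = 4.549 ohm

4.549 ohm


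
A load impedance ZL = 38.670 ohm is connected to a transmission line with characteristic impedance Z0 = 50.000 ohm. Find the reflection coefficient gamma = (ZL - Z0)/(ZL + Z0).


gamma = (38.670 - 50.000) / (38.670 + 50.000) = -0.1278

-0.1278


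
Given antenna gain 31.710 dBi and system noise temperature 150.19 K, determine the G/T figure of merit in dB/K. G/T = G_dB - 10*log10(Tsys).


G/T = 31.710 - 10*log10(150.19) = 31.710 - 21.76641 = 9.944 dB/K

9.944 dB/K


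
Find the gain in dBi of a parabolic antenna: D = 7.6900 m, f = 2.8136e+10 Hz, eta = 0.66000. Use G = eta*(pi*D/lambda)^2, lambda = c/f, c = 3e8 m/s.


lambda = c / f = 3.0000e+08 / 2.8136e+10 = 0.01066250 m
G_linear = 0.66000 * (pi * 7.6900 / 0.01066250)^2 = 3.388272e+06
G_dBi = 10 * log10(3.388272e+06) = 65.30 dBi

65.30 dBi


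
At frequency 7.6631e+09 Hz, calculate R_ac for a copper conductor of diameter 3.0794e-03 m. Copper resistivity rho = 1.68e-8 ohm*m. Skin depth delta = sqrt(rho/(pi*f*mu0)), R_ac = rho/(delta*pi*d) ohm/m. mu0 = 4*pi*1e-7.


delta = sqrt(1.68e-8 / (pi * 7.6631e+09 * 4*pi*1e-7)) = 7.451995e-07 m
R_ac = 1.68e-8 / (7.451995e-07 * pi * 3.0794e-03) = 2.330 ohm/m

2.330 ohm/m


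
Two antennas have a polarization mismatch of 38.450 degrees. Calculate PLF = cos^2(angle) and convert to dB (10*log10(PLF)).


PLF_linear = cos^2(38.450 deg) = 0.6133257
PLF_dB = 10 * log10(0.6133257) = -2.123 dB

-2.123 dB


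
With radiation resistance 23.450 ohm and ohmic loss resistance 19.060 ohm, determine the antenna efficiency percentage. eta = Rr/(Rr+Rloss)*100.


eta = 23.450 / (23.450 + 19.060) * 100 = 55.16%

55.16%


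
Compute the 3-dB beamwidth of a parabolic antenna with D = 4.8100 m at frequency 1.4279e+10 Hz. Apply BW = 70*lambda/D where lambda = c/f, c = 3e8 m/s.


lambda = c / f = 3.0000e+08 / 1.4279e+10 = 0.02100987 m
BW = 70 * 0.02100987 / 4.8100 = 0.3058 deg

0.3058 deg


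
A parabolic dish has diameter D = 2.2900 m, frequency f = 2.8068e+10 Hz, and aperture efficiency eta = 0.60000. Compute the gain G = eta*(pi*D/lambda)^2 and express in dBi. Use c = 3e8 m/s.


lambda = c / f = 3.0000e+08 / 2.8068e+10 = 0.01068833 m
G_linear = 0.60000 * (pi * 2.2900 / 0.01068833)^2 = 271833.0
G_dBi = 10 * log10(271833.0) = 54.34 dBi

54.34 dBi


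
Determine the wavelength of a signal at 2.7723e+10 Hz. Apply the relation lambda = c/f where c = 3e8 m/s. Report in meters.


lambda = c / f = 3.0000e+08 / 2.7723e+10 = 0.01082 m

0.01082 m


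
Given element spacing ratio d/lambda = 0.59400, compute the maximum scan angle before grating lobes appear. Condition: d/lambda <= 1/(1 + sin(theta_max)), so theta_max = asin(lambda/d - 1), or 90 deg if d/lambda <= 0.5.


lambda/d - 1 = 1/0.59400 - 1 = 0.6835017
theta_max = asin(0.6835017) = 43.12 deg

43.12 deg


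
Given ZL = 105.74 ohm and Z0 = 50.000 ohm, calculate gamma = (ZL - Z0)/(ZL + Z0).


gamma = (105.74 - 50.000) / (105.74 + 50.000) = 0.3579

0.3579


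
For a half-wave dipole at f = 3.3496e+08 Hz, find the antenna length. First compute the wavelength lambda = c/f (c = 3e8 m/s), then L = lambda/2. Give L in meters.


lambda = c / f = 3.0000e+08 / 3.3496e+08 = 0.8956293 m
L = lambda / 2 = 0.8956293 / 2 = 0.4478 m

0.4478 m


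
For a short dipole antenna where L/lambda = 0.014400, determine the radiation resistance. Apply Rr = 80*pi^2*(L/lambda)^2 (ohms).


Rr = 80 * pi^2 * (0.014400)^2 = 80 * 9.869604 * 2.073600e-04 = 0.1637 ohm

0.1637 ohm


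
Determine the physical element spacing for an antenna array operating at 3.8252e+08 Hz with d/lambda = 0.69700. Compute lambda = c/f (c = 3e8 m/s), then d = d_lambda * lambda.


lambda = c / f = 3.0000e+08 / 3.8252e+08 = 0.7842727 m
d = 0.69700 * 0.7842727 = 0.5466 m

0.5466 m


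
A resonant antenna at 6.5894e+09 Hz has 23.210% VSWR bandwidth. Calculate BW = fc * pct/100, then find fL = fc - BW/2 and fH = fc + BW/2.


BW = 6.5894e+09 * 23.210/100 = 1.529400e+09 Hz
fL = 6.5894e+09 - 1.529400e+09/2 = 5.825e+09 Hz
fH = 6.5894e+09 + 1.529400e+09/2 = 7.354e+09 Hz

BW=1.529e+09 Hz, fL=5.825e+09 Hz, fH=7.354e+09 Hz


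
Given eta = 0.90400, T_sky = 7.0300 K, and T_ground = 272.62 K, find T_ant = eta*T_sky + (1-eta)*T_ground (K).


T_ant = 0.90400 * 7.0300 + (1 - 0.90400) * 272.62 = 32.53 K

32.53 K


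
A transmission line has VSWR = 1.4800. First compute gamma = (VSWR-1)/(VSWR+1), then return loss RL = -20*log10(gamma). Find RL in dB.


gamma = (1.4800 - 1) / (1.4800 + 1) = 0.1935484
RL = -20 * log10(0.1935484) = 14.26 dB

14.26 dB


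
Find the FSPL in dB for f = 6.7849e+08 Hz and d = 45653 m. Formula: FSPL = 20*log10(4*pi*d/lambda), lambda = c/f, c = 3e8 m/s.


lambda = c / f = 3.0000e+08 / 6.7849e+08 = 0.4421583 m
FSPL = 20 * log10(4*pi*45653/0.4421583) = 122.3 dB

122.3 dB


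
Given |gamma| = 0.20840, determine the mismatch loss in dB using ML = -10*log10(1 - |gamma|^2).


ML = -10 * log10(1 - 0.20840^2) = -10 * log10(0.95656944) = 0.1928 dB

0.1928 dB


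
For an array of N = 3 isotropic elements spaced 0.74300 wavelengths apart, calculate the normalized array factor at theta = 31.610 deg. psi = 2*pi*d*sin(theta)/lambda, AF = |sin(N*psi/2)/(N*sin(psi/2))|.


psi = 2*pi*0.74300*sin(31.610 deg) = 2.446873 rad
AF = |sin(3*2.446873/2) / (3*sin(2.446873/2))| = 0.1788

0.1788


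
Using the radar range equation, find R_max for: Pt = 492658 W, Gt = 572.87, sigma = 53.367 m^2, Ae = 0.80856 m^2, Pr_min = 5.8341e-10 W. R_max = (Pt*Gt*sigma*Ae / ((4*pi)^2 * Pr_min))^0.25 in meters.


R^4 = 492658*572.87*53.367*0.80856 / ((4*pi)^2 * 5.8341e-10) = 1.321883e+17
R_max = 1.321883e+17^0.25 = 19068 m

19068 m


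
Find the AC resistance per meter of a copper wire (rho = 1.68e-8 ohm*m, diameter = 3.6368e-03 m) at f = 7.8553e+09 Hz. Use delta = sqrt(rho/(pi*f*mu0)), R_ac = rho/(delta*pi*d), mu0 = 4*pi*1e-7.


delta = sqrt(1.68e-8 / (pi * 7.8553e+09 * 4*pi*1e-7)) = 7.360264e-07 m
R_ac = 1.68e-8 / (7.360264e-07 * pi * 3.6368e-03) = 1.998 ohm/m

1.998 ohm/m


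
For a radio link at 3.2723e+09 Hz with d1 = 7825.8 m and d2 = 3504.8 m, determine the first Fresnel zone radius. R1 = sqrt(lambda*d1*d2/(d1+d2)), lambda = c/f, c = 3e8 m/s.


lambda = c / f = 3.0000e+08 / 3.2723e+09 = 0.09167864 m
R1 = sqrt(0.09167864 * 7825.8 * 3504.8 / (7825.8 + 3504.8)) = 14.90 m

14.90 m


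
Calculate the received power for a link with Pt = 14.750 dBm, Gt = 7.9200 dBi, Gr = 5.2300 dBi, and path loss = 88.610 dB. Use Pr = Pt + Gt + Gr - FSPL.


Pr = 14.750 + 7.9200 + 5.2300 - 88.610 = -60.71 dBm

-60.71 dBm


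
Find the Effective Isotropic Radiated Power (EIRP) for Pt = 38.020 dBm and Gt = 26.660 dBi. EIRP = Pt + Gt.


EIRP = Pt + Gt = 38.020 + 26.660 = 64.68 dBm

64.68 dBm


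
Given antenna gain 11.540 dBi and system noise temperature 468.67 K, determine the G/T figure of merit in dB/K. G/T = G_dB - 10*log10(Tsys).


G/T = 11.540 - 10*log10(468.67) = 11.540 - 26.70867 = -15.17 dB/K

-15.17 dB/K


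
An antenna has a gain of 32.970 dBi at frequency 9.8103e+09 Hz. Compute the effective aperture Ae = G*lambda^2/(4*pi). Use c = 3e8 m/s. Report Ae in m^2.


lambda = c / f = 3.0000e+08 / 9.8103e+09 = 0.03058010 m
G_linear = 10^(32.970/10) = 1981.527
Ae = G_linear * lambda^2 / (4*pi) = 1981.527 * 0.03058010^2 / (4*pi) = 0.1475 m^2

0.1475 m^2


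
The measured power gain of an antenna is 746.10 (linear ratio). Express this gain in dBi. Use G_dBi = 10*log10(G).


G_dBi = 10 * log10(746.10) = 28.73 dBi

28.73 dBi


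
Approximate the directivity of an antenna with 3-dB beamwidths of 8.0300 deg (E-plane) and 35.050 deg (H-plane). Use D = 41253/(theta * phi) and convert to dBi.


D_linear = 41253 / (8.0300 * 35.050) = 146.5723
D_dBi = 10 * log10(146.5723) = 21.66 dBi

21.66 dBi


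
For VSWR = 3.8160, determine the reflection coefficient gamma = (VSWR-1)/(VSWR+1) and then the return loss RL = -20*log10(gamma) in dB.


gamma = (3.8160 - 1) / (3.8160 + 1) = 0.5847176
RL = -20 * log10(0.5847176) = 4.661 dB

4.661 dB


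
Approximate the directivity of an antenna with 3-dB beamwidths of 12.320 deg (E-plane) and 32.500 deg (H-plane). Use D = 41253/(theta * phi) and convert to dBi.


D_linear = 41253 / (12.320 * 32.500) = 103.0295
D_dBi = 10 * log10(103.0295) = 20.13 dBi

20.13 dBi


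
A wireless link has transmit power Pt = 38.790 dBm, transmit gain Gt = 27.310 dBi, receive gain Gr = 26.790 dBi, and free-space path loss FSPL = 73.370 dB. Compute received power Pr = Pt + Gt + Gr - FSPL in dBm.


Pr = 38.790 + 27.310 + 26.790 - 73.370 = 19.52 dBm

19.52 dBm


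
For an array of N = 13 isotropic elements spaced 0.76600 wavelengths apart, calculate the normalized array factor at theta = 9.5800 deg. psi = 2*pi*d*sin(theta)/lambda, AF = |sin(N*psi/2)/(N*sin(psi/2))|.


psi = 2*pi*0.76600*sin(9.5800 deg) = 0.8009881 rad
AF = |sin(13*0.8009881/2) / (13*sin(0.8009881/2))| = 0.1737

0.1737


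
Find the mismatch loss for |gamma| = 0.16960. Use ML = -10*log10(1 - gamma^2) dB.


ML = -10 * log10(1 - 0.16960^2) = -10 * log10(0.97123584) = 0.1268 dB

0.1268 dB


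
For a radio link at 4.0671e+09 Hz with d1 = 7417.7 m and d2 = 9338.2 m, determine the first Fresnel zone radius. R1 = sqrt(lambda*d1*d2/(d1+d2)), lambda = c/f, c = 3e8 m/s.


lambda = c / f = 3.0000e+08 / 4.0671e+09 = 0.07376263 m
R1 = sqrt(0.07376263 * 7417.7 * 9338.2 / (7417.7 + 9338.2)) = 17.46 m

17.46 m


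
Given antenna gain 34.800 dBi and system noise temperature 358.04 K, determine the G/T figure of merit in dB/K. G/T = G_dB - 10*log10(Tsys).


G/T = 34.800 - 10*log10(358.04) = 34.800 - 25.53932 = 9.261 dB/K

9.261 dB/K


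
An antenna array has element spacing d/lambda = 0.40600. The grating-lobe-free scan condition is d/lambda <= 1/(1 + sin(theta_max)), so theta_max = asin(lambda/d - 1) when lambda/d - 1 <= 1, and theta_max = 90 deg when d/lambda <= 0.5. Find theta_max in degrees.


lambda/d - 1 = 1/0.40600 - 1 = 1.463054 >= 1
d/lambda <= 0.5, so the array can scan to endfire without grating lobes: theta_max = 90 deg

90 deg


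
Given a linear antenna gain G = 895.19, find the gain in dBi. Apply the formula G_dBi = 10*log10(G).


G_dBi = 10 * log10(895.19) = 29.52 dBi

29.52 dBi


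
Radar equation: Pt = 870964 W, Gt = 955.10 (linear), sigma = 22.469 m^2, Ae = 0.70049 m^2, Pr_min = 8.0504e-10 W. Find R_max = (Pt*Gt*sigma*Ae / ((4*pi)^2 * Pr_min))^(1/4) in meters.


R^4 = 870964*955.10*22.469*0.70049 / ((4*pi)^2 * 8.0504e-10) = 1.029906e+17
R_max = 1.029906e+17^0.25 = 17914 m

17914 m


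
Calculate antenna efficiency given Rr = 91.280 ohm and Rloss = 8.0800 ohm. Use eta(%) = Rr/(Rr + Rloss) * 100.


eta = 91.280 / (91.280 + 8.0800) * 100 = 91.87%

91.87%


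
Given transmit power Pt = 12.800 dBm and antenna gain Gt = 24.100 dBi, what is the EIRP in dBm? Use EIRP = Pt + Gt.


EIRP = Pt + Gt = 12.800 + 24.100 = 36.90 dBm

36.90 dBm


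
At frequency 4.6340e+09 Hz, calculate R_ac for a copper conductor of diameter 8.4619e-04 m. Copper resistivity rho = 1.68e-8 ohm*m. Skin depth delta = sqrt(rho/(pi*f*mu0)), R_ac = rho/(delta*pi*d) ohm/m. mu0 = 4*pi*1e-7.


delta = sqrt(1.68e-8 / (pi * 4.6340e+09 * 4*pi*1e-7)) = 9.582896e-07 m
R_ac = 1.68e-8 / (9.582896e-07 * pi * 8.4619e-04) = 6.595 ohm/m

6.595 ohm/m


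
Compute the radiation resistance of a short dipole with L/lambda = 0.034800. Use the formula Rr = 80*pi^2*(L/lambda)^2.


Rr = 80 * pi^2 * (0.034800)^2 = 80 * 9.869604 * 1.211040e-03 = 0.9562 ohm

0.9562 ohm


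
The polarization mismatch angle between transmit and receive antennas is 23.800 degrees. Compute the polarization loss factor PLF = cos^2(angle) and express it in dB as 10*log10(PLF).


PLF_linear = cos^2(23.800 deg) = 0.8371512
PLF_dB = 10 * log10(0.8371512) = -0.7720 dB

-0.7720 dB


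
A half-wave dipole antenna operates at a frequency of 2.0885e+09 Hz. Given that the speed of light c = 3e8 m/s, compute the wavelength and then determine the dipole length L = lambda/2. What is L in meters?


lambda = c / f = 3.0000e+08 / 2.0885e+09 = 0.1436438 m
L = lambda / 2 = 0.1436438 / 2 = 0.07182 m

0.07182 m


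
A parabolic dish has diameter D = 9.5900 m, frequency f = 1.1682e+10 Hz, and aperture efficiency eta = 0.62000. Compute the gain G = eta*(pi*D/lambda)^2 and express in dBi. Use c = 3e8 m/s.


lambda = c / f = 3.0000e+08 / 1.1682e+10 = 0.02568053 m
G_linear = 0.62000 * (pi * 9.5900 / 0.02568053)^2 = 853337.2
G_dBi = 10 * log10(853337.2) = 59.31 dBi

59.31 dBi


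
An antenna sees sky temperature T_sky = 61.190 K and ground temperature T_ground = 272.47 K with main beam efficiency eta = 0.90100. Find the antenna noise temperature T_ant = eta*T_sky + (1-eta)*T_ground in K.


T_ant = 0.90100 * 61.190 + (1 - 0.90100) * 272.47 = 82.11 K

82.11 K


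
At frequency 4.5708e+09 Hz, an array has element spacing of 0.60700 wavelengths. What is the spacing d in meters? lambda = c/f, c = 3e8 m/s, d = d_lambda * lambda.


lambda = c / f = 3.0000e+08 / 4.5708e+09 = 0.06563402 m
d = 0.60700 * 0.06563402 = 0.03984 m

0.03984 m


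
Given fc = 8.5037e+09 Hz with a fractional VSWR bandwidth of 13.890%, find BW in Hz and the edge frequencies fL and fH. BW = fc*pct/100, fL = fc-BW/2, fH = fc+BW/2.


BW = 8.5037e+09 * 13.890/100 = 1.181164e+09 Hz
fL = 8.5037e+09 - 1.181164e+09/2 = 7.913e+09 Hz
fH = 8.5037e+09 + 1.181164e+09/2 = 9.094e+09 Hz

BW=1.181e+09 Hz, fL=7.913e+09 Hz, fH=9.094e+09 Hz


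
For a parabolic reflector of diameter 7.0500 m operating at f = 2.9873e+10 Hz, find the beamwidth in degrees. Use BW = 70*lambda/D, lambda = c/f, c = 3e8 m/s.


lambda = c / f = 3.0000e+08 / 2.9873e+10 = 0.01004251 m
BW = 70 * 0.01004251 / 7.0500 = 0.09971 deg

0.09971 deg


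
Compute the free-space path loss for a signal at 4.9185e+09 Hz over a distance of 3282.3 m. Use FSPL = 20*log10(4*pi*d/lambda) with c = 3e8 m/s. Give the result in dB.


lambda = c / f = 3.0000e+08 / 4.9185e+09 = 0.06099421 m
FSPL = 20 * log10(4*pi*3282.3/0.06099421) = 116.6 dB

116.6 dB


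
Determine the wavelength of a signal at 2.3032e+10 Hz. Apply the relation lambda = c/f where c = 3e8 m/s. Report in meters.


lambda = c / f = 3.0000e+08 / 2.3032e+10 = 0.01303 m

0.01303 m


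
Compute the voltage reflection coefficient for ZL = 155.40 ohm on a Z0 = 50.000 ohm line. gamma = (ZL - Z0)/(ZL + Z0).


gamma = (155.40 - 50.000) / (155.40 + 50.000) = 0.5131

0.5131


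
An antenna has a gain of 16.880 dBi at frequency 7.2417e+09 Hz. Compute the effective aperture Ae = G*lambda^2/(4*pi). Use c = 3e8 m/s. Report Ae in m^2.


lambda = c / f = 3.0000e+08 / 7.2417e+09 = 0.04142674 m
G_linear = 10^(16.880/10) = 48.75285
Ae = G_linear * lambda^2 / (4*pi) = 48.75285 * 0.04142674^2 / (4*pi) = 6.658e-03 m^2

6.658e-03 m^2


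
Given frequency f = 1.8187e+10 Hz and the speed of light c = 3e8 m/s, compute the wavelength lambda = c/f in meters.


lambda = c / f = 3.0000e+08 / 1.8187e+10 = 0.01650 m

0.01650 m


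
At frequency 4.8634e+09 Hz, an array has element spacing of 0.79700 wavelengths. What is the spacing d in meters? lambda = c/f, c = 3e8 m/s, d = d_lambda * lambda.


lambda = c / f = 3.0000e+08 / 4.8634e+09 = 0.06168524 m
d = 0.79700 * 0.06168524 = 0.04916 m

0.04916 m


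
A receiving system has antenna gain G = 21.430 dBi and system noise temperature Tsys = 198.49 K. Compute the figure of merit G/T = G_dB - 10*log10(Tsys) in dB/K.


G/T = 21.430 - 10*log10(198.49) = 21.430 - 22.97739 = -1.547 dB/K

-1.547 dB/K


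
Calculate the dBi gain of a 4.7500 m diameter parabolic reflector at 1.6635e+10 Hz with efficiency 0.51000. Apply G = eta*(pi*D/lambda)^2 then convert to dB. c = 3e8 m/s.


lambda = c / f = 3.0000e+08 / 1.6635e+10 = 0.01803427 m
G_linear = 0.51000 * (pi * 4.7500 / 0.01803427)^2 = 349188.6
G_dBi = 10 * log10(349188.6) = 55.43 dBi

55.43 dBi


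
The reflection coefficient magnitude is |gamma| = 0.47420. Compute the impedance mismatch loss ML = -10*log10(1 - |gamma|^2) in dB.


ML = -10 * log10(1 - 0.47420^2) = -10 * log10(0.77513436) = 1.106 dB

1.106 dB


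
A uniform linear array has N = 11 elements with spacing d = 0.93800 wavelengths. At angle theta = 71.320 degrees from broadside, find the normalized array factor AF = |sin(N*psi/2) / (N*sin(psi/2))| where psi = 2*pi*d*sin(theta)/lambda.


psi = 2*pi*0.93800*sin(71.320 deg) = 5.583164 rad
AF = |sin(11*5.583164/2) / (11*sin(5.583164/2))| = 0.1725

0.1725


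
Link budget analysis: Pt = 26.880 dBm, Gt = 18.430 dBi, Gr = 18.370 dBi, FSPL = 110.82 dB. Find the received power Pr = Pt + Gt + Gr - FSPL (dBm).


Pr = 26.880 + 18.430 + 18.370 - 110.82 = -47.14 dBm

-47.14 dBm


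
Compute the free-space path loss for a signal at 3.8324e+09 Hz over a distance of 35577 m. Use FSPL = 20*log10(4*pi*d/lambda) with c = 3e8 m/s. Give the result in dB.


lambda = c / f = 3.0000e+08 / 3.8324e+09 = 0.07827993 m
FSPL = 20 * log10(4*pi*35577/0.07827993) = 135.1 dB

135.1 dB


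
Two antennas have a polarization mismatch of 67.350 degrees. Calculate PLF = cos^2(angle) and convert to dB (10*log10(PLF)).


PLF_linear = cos^2(67.350 deg) = 0.1483026
PLF_dB = 10 * log10(0.1483026) = -8.289 dB

-8.289 dB


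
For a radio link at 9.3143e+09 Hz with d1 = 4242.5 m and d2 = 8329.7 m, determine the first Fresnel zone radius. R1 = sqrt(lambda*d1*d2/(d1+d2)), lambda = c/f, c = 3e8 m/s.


lambda = c / f = 3.0000e+08 / 9.3143e+09 = 0.03220854 m
R1 = sqrt(0.03220854 * 4242.5 * 8329.7 / (4242.5 + 8329.7)) = 9.515 m

9.515 m


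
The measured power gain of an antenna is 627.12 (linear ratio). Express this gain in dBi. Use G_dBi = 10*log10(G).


G_dBi = 10 * log10(627.12) = 27.97 dBi

27.97 dBi


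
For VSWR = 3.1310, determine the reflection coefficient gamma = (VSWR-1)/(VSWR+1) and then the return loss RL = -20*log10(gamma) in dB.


gamma = (3.1310 - 1) / (3.1310 + 1) = 0.5158557
RL = -20 * log10(0.5158557) = 5.749 dB

5.749 dB


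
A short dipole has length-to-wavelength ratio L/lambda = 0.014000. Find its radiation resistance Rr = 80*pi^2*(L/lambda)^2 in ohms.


Rr = 80 * pi^2 * (0.014000)^2 = 80 * 9.869604 * 1.960000e-04 = 0.1548 ohm

0.1548 ohm


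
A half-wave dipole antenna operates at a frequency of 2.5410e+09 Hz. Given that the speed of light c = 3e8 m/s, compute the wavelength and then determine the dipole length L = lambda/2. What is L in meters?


lambda = c / f = 3.0000e+08 / 2.5410e+09 = 0.1180638 m
L = lambda / 2 = 0.1180638 / 2 = 0.05903 m

0.05903 m


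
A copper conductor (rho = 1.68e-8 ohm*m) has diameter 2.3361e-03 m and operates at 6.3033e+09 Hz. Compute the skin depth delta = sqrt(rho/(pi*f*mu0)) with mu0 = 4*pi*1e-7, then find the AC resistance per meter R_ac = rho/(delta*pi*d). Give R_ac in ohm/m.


delta = sqrt(1.68e-8 / (pi * 6.3033e+09 * 4*pi*1e-7)) = 8.216574e-07 m
R_ac = 1.68e-8 / (8.216574e-07 * pi * 2.3361e-03) = 2.786 ohm/m

2.786 ohm/m


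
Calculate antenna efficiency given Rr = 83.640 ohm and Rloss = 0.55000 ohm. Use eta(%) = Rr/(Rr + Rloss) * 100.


eta = 83.640 / (83.640 + 0.55000) * 100 = 99.35%

99.35%


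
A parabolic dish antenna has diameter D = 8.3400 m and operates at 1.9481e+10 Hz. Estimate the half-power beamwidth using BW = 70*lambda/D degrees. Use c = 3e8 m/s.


lambda = c / f = 3.0000e+08 / 1.9481e+10 = 0.01539962 m
BW = 70 * 0.01539962 / 8.3400 = 0.1293 deg

0.1293 deg


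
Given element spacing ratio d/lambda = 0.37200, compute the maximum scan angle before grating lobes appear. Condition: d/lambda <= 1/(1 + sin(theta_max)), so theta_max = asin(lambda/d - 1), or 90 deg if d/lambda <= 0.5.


lambda/d - 1 = 1/0.37200 - 1 = 1.688172 >= 1
d/lambda <= 0.5, so the array can scan to endfire without grating lobes: theta_max = 90 deg

90 deg


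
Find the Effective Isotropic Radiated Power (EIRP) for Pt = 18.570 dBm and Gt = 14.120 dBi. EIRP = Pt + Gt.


EIRP = Pt + Gt = 18.570 + 14.120 = 32.69 dBm

32.69 dBm


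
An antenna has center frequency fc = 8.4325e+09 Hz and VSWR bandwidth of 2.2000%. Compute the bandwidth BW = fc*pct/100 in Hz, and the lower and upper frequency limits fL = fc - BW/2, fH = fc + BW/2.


BW = 8.4325e+09 * 2.2000/100 = 1.855150e+08 Hz
fL = 8.4325e+09 - 1.855150e+08/2 = 8.340e+09 Hz
fH = 8.4325e+09 + 1.855150e+08/2 = 8.525e+09 Hz

BW=1.855e+08 Hz, fL=8.340e+09 Hz, fH=8.525e+09 Hz


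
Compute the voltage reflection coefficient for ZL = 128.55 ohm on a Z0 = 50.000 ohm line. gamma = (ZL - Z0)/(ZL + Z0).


gamma = (128.55 - 50.000) / (128.55 + 50.000) = 0.4399

0.4399


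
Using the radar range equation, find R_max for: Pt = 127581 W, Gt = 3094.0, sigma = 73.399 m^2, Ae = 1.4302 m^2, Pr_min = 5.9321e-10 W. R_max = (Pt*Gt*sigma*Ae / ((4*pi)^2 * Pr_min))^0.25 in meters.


R^4 = 127581*3094.0*73.399*1.4302 / ((4*pi)^2 * 5.9321e-10) = 4.423490e+17
R_max = 4.423490e+17^0.25 = 25789 m

25789 m


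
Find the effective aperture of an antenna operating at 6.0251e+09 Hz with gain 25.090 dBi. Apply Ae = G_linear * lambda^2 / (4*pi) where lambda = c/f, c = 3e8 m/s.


lambda = c / f = 3.0000e+08 / 6.0251e+09 = 0.04979170 m
G_linear = 10^(25.090/10) = 322.8494
Ae = G_linear * lambda^2 / (4*pi) = 322.8494 * 0.04979170^2 / (4*pi) = 0.06369 m^2

0.06369 m^2


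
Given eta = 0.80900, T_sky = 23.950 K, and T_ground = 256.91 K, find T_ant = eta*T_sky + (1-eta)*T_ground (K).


T_ant = 0.80900 * 23.950 + (1 - 0.80900) * 256.91 = 68.45 K

68.45 K


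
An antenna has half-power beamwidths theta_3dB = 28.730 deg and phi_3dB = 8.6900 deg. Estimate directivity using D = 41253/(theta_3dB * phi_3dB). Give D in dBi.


D_linear = 41253 / (28.730 * 8.6900) = 165.2343
D_dBi = 10 * log10(165.2343) = 22.18 dBi

22.18 dBi


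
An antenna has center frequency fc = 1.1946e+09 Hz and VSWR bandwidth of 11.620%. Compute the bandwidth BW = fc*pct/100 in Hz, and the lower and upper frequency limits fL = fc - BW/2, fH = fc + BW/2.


BW = 1.1946e+09 * 11.620/100 = 1.388125e+08 Hz
fL = 1.1946e+09 - 1.388125e+08/2 = 1.125e+09 Hz
fH = 1.1946e+09 + 1.388125e+08/2 = 1.264e+09 Hz

BW=1.388e+08 Hz, fL=1.125e+09 Hz, fH=1.264e+09 Hz


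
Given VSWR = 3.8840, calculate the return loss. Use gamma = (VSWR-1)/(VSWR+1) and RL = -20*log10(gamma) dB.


gamma = (3.8840 - 1) / (3.8840 + 1) = 0.5904996
RL = -20 * log10(0.5904996) = 4.576 dB

4.576 dB


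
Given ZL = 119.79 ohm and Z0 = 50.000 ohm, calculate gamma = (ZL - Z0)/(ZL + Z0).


gamma = (119.79 - 50.000) / (119.79 + 50.000) = 0.4110

0.4110


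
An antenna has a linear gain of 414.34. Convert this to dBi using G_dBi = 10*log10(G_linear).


G_dBi = 10 * log10(414.34) = 26.17 dBi

26.17 dBi


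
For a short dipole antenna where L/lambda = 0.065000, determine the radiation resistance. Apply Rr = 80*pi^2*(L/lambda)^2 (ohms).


Rr = 80 * pi^2 * (0.065000)^2 = 80 * 9.869604 * 4.225000e-03 = 3.336 ohm

3.336 ohm


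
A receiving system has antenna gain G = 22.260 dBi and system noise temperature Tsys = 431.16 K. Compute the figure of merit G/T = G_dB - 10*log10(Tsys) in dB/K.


G/T = 22.260 - 10*log10(431.16) = 22.260 - 26.34638 = -4.086 dB/K

-4.086 dB/K


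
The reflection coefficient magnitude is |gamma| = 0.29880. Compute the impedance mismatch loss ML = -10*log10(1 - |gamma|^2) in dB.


ML = -10 * log10(1 - 0.29880^2) = -10 * log10(0.91071856) = 0.4062 dB

0.4062 dB


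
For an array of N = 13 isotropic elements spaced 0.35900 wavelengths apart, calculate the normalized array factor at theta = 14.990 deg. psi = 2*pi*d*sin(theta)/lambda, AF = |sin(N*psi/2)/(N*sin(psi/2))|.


psi = 2*pi*0.35900*sin(14.990 deg) = 0.5834284 rad
AF = |sin(13*0.5834284/2) / (13*sin(0.5834284/2))| = 0.1620

0.1620


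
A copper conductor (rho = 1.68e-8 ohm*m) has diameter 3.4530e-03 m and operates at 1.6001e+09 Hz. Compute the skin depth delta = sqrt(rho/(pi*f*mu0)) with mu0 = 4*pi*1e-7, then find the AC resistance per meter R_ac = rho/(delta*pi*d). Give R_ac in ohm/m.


delta = sqrt(1.68e-8 / (pi * 1.6001e+09 * 4*pi*1e-7)) = 1.630802e-06 m
R_ac = 1.68e-8 / (1.630802e-06 * pi * 3.4530e-03) = 0.9496 ohm/m

0.9496 ohm/m


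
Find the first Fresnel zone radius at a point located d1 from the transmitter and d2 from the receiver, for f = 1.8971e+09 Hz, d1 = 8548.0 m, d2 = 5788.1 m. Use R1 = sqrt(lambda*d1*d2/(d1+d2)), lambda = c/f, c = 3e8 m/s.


lambda = c / f = 3.0000e+08 / 1.8971e+09 = 0.1581361 m
R1 = sqrt(0.1581361 * 8548.0 * 5788.1 / (8548.0 + 5788.1)) = 23.36 m

23.36 m


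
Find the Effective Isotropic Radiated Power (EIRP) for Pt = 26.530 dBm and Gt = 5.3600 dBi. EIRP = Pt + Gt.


EIRP = Pt + Gt = 26.530 + 5.3600 = 31.89 dBm

31.89 dBm


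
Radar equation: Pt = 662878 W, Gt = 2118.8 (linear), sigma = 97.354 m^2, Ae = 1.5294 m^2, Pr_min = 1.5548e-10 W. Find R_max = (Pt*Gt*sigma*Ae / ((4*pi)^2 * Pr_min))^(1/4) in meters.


R^4 = 662878*2118.8*97.354*1.5294 / ((4*pi)^2 * 1.5548e-10) = 8.517344e+18
R_max = 8.517344e+18^0.25 = 54023 m

54023 m


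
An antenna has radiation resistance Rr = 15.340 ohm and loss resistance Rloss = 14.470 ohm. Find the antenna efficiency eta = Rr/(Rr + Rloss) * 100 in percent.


eta = 15.340 / (15.340 + 14.470) * 100 = 51.46%

51.46%


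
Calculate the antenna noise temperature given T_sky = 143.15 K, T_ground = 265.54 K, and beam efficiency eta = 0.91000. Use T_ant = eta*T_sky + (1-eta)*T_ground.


T_ant = 0.91000 * 143.15 + (1 - 0.91000) * 265.54 = 154.2 K

154.2 K


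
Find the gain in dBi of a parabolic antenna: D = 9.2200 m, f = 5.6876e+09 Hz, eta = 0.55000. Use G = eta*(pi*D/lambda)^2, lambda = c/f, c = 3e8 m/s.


lambda = c / f = 3.0000e+08 / 5.6876e+09 = 0.05274633 m
G_linear = 0.55000 * (pi * 9.2200 / 0.05274633)^2 = 165859.3
G_dBi = 10 * log10(165859.3) = 52.20 dBi

52.20 dBi


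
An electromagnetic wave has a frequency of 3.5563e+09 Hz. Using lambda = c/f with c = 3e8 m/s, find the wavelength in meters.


lambda = c / f = 3.0000e+08 / 3.5563e+09 = 0.08436 m

0.08436 m


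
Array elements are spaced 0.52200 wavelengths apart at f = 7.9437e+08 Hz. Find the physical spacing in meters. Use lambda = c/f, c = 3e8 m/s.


lambda = c / f = 3.0000e+08 / 7.9437e+08 = 0.3776578 m
d = 0.52200 * 0.3776578 = 0.1971 m

0.1971 m


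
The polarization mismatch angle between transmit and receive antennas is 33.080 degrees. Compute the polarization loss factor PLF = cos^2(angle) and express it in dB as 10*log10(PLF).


PLF_linear = cos^2(33.080 deg) = 0.7020920
PLF_dB = 10 * log10(0.7020920) = -1.536 dB

-1.536 dB


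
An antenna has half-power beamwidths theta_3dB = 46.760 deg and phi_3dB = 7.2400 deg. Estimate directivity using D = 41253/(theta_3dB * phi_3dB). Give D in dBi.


D_linear = 41253 / (46.760 * 7.2400) = 121.8548
D_dBi = 10 * log10(121.8548) = 20.86 dBi

20.86 dBi


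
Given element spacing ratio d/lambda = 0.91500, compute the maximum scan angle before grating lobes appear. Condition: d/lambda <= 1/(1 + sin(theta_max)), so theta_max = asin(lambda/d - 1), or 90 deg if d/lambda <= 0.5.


lambda/d - 1 = 1/0.91500 - 1 = 0.09289617
theta_max = asin(0.09289617) = 5.330 deg

5.330 deg


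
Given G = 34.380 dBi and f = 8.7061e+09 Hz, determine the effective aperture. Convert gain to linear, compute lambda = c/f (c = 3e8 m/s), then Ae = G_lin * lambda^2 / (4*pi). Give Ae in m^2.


lambda = c / f = 3.0000e+08 / 8.7061e+09 = 0.03445860 m
G_linear = 10^(34.380/10) = 2741.574
Ae = G_linear * lambda^2 / (4*pi) = 2741.574 * 0.03445860^2 / (4*pi) = 0.2591 m^2

0.2591 m^2


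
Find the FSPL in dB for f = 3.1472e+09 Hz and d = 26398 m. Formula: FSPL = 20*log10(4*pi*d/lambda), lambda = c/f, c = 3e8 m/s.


lambda = c / f = 3.0000e+08 / 3.1472e+09 = 0.09532283 m
FSPL = 20 * log10(4*pi*26398/0.09532283) = 130.8 dB

130.8 dB


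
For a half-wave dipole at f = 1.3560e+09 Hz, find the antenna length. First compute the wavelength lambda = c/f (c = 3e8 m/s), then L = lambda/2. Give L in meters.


lambda = c / f = 3.0000e+08 / 1.3560e+09 = 0.2212389 m
L = lambda / 2 = 0.2212389 / 2 = 0.1106 m

0.1106 m


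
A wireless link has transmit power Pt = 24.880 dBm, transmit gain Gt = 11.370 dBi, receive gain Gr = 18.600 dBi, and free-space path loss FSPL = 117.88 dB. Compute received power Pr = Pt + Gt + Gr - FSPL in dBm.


Pr = 24.880 + 11.370 + 18.600 - 117.88 = -63.03 dBm

-63.03 dBm


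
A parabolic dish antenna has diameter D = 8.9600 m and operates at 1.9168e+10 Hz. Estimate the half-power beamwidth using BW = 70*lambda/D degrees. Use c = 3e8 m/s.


lambda = c / f = 3.0000e+08 / 1.9168e+10 = 0.01565109 m
BW = 70 * 0.01565109 / 8.9600 = 0.1223 deg

0.1223 deg


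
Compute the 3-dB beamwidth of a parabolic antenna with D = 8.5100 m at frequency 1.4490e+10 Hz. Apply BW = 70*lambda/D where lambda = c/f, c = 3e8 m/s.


lambda = c / f = 3.0000e+08 / 1.4490e+10 = 0.02070393 m
BW = 70 * 0.02070393 / 8.5100 = 0.1703 deg

0.1703 deg


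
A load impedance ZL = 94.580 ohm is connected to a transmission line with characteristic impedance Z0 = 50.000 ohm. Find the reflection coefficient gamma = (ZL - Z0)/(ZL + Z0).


gamma = (94.580 - 50.000) / (94.580 + 50.000) = 0.3083

0.3083


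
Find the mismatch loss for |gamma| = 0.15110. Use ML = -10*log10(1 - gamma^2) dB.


ML = -10 * log10(1 - 0.15110^2) = -10 * log10(0.97716879) = 0.1003 dB

0.1003 dB


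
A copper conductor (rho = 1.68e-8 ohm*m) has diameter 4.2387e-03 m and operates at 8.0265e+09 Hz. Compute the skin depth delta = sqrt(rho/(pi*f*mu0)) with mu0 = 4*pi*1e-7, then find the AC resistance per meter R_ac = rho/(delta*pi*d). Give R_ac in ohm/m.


delta = sqrt(1.68e-8 / (pi * 8.0265e+09 * 4*pi*1e-7)) = 7.281346e-07 m
R_ac = 1.68e-8 / (7.281346e-07 * pi * 4.2387e-03) = 1.733 ohm/m

1.733 ohm/m


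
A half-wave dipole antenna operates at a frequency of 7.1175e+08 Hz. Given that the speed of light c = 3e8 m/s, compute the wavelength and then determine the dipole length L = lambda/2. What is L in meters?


lambda = c / f = 3.0000e+08 / 7.1175e+08 = 0.4214963 m
L = lambda / 2 = 0.4214963 / 2 = 0.2107 m

0.2107 m


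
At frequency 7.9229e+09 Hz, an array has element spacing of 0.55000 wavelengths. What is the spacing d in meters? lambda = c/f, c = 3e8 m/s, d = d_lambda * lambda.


lambda = c / f = 3.0000e+08 / 7.9229e+09 = 0.03786492 m
d = 0.55000 * 0.03786492 = 0.02083 m

0.02083 m


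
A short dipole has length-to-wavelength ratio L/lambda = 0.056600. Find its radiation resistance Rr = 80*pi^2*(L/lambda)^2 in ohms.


Rr = 80 * pi^2 * (0.056600)^2 = 80 * 9.869604 * 3.203560e-03 = 2.529 ohm

2.529 ohm


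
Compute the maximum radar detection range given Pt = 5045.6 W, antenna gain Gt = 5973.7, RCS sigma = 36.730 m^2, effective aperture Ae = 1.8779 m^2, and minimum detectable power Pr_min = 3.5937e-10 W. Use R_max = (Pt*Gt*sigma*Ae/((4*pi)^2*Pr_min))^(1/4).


R^4 = 5045.6*5973.7*36.730*1.8779 / ((4*pi)^2 * 3.5937e-10) = 3.663431e+16
R_max = 3.663431e+16^0.25 = 13835 m

13835 m


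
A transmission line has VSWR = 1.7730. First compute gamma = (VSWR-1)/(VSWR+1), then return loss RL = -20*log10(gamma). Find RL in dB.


gamma = (1.7730 - 1) / (1.7730 + 1) = 0.2787595
RL = -20 * log10(0.2787595) = 11.10 dB

11.10 dB


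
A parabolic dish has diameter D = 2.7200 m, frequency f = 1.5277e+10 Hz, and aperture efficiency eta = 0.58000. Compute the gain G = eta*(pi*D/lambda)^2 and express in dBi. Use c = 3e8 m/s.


lambda = c / f = 3.0000e+08 / 1.5277e+10 = 0.01963736 m
G_linear = 0.58000 * (pi * 2.7200 / 0.01963736)^2 = 109824.5
G_dBi = 10 * log10(109824.5) = 50.41 dBi

50.41 dBi


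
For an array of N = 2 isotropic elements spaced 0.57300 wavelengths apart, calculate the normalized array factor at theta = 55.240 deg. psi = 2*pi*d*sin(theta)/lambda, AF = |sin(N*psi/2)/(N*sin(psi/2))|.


psi = 2*pi*0.57300*sin(55.240 deg) = 2.957789 rad
AF = |sin(2*2.957789/2) / (2*sin(2.957789/2))| = 0.09177

0.09177


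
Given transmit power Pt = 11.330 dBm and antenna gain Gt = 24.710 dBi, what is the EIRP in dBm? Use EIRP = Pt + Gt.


EIRP = Pt + Gt = 11.330 + 24.710 = 36.04 dBm

36.04 dBm


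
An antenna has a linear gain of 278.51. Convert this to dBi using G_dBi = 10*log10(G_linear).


G_dBi = 10 * log10(278.51) = 24.45 dBi

24.45 dBi


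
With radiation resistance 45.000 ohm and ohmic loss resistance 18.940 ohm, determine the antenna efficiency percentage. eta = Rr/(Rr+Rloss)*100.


eta = 45.000 / (45.000 + 18.940) * 100 = 70.38%

70.38%


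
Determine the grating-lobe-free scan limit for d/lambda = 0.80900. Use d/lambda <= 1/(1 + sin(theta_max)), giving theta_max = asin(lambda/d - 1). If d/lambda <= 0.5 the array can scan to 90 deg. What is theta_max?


lambda/d - 1 = 1/0.80900 - 1 = 0.2360939
theta_max = asin(0.2360939) = 13.66 deg

13.66 deg


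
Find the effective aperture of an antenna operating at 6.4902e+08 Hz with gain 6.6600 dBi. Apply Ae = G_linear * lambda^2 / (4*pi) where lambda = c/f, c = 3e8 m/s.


lambda = c / f = 3.0000e+08 / 6.4902e+08 = 0.4622354 m
G_linear = 10^(6.6600/10) = 4.634469
Ae = G_linear * lambda^2 / (4*pi) = 4.634469 * 0.4622354^2 / (4*pi) = 0.07880 m^2

0.07880 m^2


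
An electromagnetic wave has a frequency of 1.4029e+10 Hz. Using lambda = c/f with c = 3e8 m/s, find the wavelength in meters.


lambda = c / f = 3.0000e+08 / 1.4029e+10 = 0.02138 m

0.02138 m


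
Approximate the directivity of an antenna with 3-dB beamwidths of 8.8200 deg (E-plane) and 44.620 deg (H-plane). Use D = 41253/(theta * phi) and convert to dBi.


D_linear = 41253 / (8.8200 * 44.620) = 104.8232
D_dBi = 10 * log10(104.8232) = 20.20 dBi

20.20 dBi


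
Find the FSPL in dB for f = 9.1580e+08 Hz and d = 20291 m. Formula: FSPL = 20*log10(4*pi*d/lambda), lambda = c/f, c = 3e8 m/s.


lambda = c / f = 3.0000e+08 / 9.1580e+08 = 0.3275824 m
FSPL = 20 * log10(4*pi*20291/0.3275824) = 117.8 dB

117.8 dB


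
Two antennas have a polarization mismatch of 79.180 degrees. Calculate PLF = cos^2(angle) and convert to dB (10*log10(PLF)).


PLF_linear = cos^2(79.180 deg) = 0.03524037
PLF_dB = 10 * log10(0.03524037) = -14.53 dB

-14.53 dB


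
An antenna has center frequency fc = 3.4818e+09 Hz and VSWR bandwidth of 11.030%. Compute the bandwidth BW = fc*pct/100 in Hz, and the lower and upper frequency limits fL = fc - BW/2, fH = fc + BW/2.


BW = 3.4818e+09 * 11.030/100 = 3.840425e+08 Hz
fL = 3.4818e+09 - 3.840425e+08/2 = 3.290e+09 Hz
fH = 3.4818e+09 + 3.840425e+08/2 = 3.674e+09 Hz

BW=3.840e+08 Hz, fL=3.290e+09 Hz, fH=3.674e+09 Hz


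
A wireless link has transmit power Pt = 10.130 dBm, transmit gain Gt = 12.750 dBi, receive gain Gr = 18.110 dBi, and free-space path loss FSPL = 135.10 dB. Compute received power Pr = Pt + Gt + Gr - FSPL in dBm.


Pr = 10.130 + 12.750 + 18.110 - 135.10 = -94.11 dBm

-94.11 dBm


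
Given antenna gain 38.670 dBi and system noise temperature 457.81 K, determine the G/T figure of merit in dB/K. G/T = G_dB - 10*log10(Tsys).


G/T = 38.670 - 10*log10(457.81) = 38.670 - 26.60685 = 12.06 dB/K

12.06 dB/K


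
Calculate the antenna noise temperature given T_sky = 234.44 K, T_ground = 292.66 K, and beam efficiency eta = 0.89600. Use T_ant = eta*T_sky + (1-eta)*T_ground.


T_ant = 0.89600 * 234.44 + (1 - 0.89600) * 292.66 = 240.5 K

240.5 K


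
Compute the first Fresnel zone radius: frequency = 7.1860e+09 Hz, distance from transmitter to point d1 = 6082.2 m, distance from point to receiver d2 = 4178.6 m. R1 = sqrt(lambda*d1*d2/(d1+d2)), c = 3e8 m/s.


lambda = c / f = 3.0000e+08 / 7.1860e+09 = 0.04174784 m
R1 = sqrt(0.04174784 * 6082.2 * 4178.6 / (6082.2 + 4178.6)) = 10.17 m

10.17 m


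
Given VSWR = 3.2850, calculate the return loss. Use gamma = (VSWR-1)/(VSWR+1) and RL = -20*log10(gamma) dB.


gamma = (3.2850 - 1) / (3.2850 + 1) = 0.5332555
RL = -20 * log10(0.5332555) = 5.461 dB

5.461 dB


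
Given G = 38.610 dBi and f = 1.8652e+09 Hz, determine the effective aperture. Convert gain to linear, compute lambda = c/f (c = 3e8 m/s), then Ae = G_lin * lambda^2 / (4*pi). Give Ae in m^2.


lambda = c / f = 3.0000e+08 / 1.8652e+09 = 0.1608407 m
G_linear = 10^(38.610/10) = 7261.060
Ae = G_linear * lambda^2 / (4*pi) = 7261.060 * 0.1608407^2 / (4*pi) = 14.95 m^2

14.95 m^2
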